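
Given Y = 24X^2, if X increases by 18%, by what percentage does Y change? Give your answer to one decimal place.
39.2%

For Y = 24X^2:
If X → X(1 + 0.18)
Then Y → Y · (1 + 0.18)^2
     = Y · 1.3924

Percentage change = ((1 + 0.18)^2 − 1) × 100% ≈ 39.2%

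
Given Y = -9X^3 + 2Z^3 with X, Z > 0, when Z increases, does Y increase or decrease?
Y increases

Taking the partial derivative:
∂Y/∂Z = 6Z^2

∂Y/∂Z = 6Z^2 > 0 (assuming positive values)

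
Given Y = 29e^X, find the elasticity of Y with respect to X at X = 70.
Elasticity = 70

Elasticity = (dY/dX) · (X/Y)

dY/dX = 29·e^X
At X = 70: dY/dX = 29·e^70, Y = 29·e^70

Elasticity = (29·e^70) · (70 / (29·e^70)) = 70

Interpretation: for a small percentage change in X, the percentage change in Y is approximately 70.00 times as large.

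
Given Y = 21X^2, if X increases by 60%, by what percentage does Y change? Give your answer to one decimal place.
156.0%

For Y = 21X^2:
If X → X(1 + 0.6)
Then Y → Y · (1 + 0.6)^2
     = Y · 2.5600

Percentage change = ((1 + 0.6)^2 − 1) × 100% = 156.0%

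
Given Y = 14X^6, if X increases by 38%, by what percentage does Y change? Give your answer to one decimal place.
590.7%

For Y = 14X^6:
If X → X(1 + 0.38)
Then Y → Y · (1 + 0.38)^6
     ≈ Y · 6.9068

Percentage change = ((1 + 0.38)^6 − 1) × 100% ≈ 590.7%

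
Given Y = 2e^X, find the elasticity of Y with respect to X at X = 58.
Elasticity = 58

Elasticity = (dY/dX) · (X/Y)

dY/dX = 2·e^X
At X = 58: dY/dX = 2·e^58, Y = 2·e^58

Elasticity = (2·e^58) · (58 / (2·e^58)) = 58

Interpretation: for a small percentage change in X, the percentage change in Y is approximately 58.00 times as large.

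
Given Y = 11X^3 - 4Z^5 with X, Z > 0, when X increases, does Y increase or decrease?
Y increases

Taking the partial derivative:
∂Y/∂X = 33X^2

∂Y/∂X = 33X^2 > 0 (assuming positive values)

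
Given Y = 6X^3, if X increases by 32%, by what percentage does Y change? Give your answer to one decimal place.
130.0%

For Y = 6X^3:
If X → X(1 + 0.32)
Then Y → Y · (1 + 0.32)^3
     ≈ Y · 2.3000

Percentage change = ((1 + 0.32)^3 − 1) × 100% ≈ 130.0%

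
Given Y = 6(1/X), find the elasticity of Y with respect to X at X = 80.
Elasticity = -1

Elasticity = (dY/dX) · (X/Y)

dY/dX = -6/X²
At X = 80: dY/dX = -3/3200, Y = 3/40

Elasticity = (-3/3200) · (80 / (3/40)) = -1

Interpretation: for a small percentage change in X, the percentage change in Y is approximately -1.00 times as large.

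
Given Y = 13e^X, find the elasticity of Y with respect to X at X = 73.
Elasticity = 73

Elasticity = (dY/dX) · (X/Y)

dY/dX = 13·e^X
At X = 73: dY/dX = 13·e^73, Y = 13·e^73

Elasticity = (13·e^73) · (73 / (13·e^73)) = 73

Interpretation: for a small percentage change in X, the percentage change in Y is approximately 73.00 times as large.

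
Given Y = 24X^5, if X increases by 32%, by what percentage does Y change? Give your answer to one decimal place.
300.7%

For Y = 24X^5:
If X → X(1 + 0.32)
Then Y → Y · (1 + 0.32)^5
     ≈ Y · 4.0075

Percentage change = ((1 + 0.32)^5 − 1) × 100% ≈ 300.7%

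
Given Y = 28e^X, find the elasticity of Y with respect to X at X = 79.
Elasticity = 79

Elasticity = (dY/dX) · (X/Y)

dY/dX = 28·e^X
At X = 79: dY/dX = 28·e^79, Y = 28·e^79

Elasticity = (28·e^79) · (79 / (28·e^79)) = 79

Interpretation: for a small percentage change in X, the percentage change in Y is approximately 79.00 times as large.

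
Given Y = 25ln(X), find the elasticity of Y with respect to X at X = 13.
Elasticity = 1/ln(13) ≈ 0.3899

Elasticity = (dY/dX) · (X/Y)

dY/dX = 25/X
At X = 13: dY/dX = 25/13, Y = 25·ln(13)

Elasticity = (25/13) · (13 / (25·ln(13))) = 1/ln(13) ≈ 0.3899

Interpretation: for a small percentage change in X, the percentage change in Y is approximately 0.39 times as large.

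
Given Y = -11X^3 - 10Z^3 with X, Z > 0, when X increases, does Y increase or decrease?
Y decreases

Taking the partial derivative:
∂Y/∂X = -33X^2

∂Y/∂X = -33X^2 < 0 (assuming positive values)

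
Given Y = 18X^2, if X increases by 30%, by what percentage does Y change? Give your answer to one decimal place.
69.0%

For Y = 18X^2:
If X → X(1 + 0.3)
Then Y → Y · (1 + 0.3)^2
     = Y · 1.6900

Percentage change = ((1 + 0.3)^2 − 1) × 100% = 69.0%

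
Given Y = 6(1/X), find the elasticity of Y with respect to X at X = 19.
Elasticity = -1

Elasticity = (dY/dX) · (X/Y)

dY/dX = -6/X²
At X = 19: dY/dX = -6/361, Y = 6/19

Elasticity = (-6/361) · (19 / (6/19)) = -1

Interpretation: for a small percentage change in X, the percentage change in Y is approximately -1.00 times as large.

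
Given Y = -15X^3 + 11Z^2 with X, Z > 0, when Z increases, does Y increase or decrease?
Y increases

Taking the partial derivative:
∂Y/∂Z = 22Z

∂Y/∂Z = 22Z > 0 (assuming positive values)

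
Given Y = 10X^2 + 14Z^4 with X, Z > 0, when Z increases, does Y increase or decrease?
Y increases

Taking the partial derivative:
∂Y/∂Z = 56Z^3

∂Y/∂Z = 56Z^3 > 0 (assuming positive values)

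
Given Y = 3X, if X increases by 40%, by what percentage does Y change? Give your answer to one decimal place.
40.0%

For Y = 3X:
If X → X(1 + 0.4)
Then Y → Y · (1 + 0.4)^1
     = Y · 1.4000

Percentage change = ((1 + 0.4)^1 − 1) × 100% = 40.0%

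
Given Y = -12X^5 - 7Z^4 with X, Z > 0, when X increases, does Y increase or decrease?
Y decreases

Taking the partial derivative:
∂Y/∂X = -60X^4

∂Y/∂X = -60X^4 < 0 (assuming positive values)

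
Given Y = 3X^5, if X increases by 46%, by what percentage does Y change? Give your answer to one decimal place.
563.4%

For Y = 3X^5:
If X → X(1 + 0.46)
Then Y → Y · (1 + 0.46)^5
     ≈ Y · 6.6338

Percentage change = ((1 + 0.46)^5 − 1) × 100% ≈ 563.4%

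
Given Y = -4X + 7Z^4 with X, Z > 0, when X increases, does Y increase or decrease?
Y decreases

Taking the partial derivative:
∂Y/∂X = -4

∂Y/∂X = -4 < 0 (assuming positive values)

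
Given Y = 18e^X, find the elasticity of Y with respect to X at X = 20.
Elasticity = 20

Elasticity = (dY/dX) · (X/Y)

dY/dX = 18·e^X
At X = 20: dY/dX = 18·e^20, Y = 18·e^20

Elasticity = (18·e^20) · (20 / (18·e^20)) = 20

Interpretation: for a small percentage change in X, the percentage change in Y is approximately 20.00 times as large.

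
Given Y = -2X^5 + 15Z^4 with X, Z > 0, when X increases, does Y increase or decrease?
Y decreases

Taking the partial derivative:
∂Y/∂X = -10X^4

∂Y/∂X = -10X^4 < 0 (assuming positive values)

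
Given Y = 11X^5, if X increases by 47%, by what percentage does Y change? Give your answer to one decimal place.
586.4%

For Y = 11X^5:
If X → X(1 + 0.47)
Then Y → Y · (1 + 0.47)^5
     ≈ Y · 6.8641

Percentage change = ((1 + 0.47)^5 − 1) × 100% ≈ 586.4%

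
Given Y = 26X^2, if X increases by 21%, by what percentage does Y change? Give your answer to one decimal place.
46.4%

For Y = 26X^2:
If X → X(1 + 0.21)
Then Y → Y · (1 + 0.21)^2
     = Y · 1.4641

Percentage change = ((1 + 0.21)^2 − 1) × 100% ≈ 46.4%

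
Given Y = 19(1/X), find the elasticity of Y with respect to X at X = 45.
Elasticity = -1

Elasticity = (dY/dX) · (X/Y)

dY/dX = -19/X²
At X = 45: dY/dX = -19/2025, Y = 19/45

Elasticity = (-19/2025) · (45 / (19/45)) = -1

Interpretation: for a small percentage change in X, the percentage change in Y is approximately -1.00 times as large.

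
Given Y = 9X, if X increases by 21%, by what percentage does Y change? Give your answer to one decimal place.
21.0%

For Y = 9X:
If X → X(1 + 0.21)
Then Y → Y · (1 + 0.21)^1
     = Y · 1.2100

Percentage change = ((1 + 0.21)^1 − 1) × 100% = 21.0%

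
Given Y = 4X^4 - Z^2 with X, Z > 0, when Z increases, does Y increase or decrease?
Y decreases

Taking the partial derivative:
∂Y/∂Z = -2Z

∂Y/∂Z = -2Z < 0 (assuming positive values)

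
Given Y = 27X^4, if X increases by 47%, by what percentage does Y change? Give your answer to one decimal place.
366.9%

For Y = 27X^4:
If X → X(1 + 0.47)
Then Y → Y · (1 + 0.47)^4
     ≈ Y · 4.6695

Percentage change = ((1 + 0.47)^4 − 1) × 100% ≈ 366.9%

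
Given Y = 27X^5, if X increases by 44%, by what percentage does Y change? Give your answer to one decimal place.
519.2%

For Y = 27X^5:
If X → X(1 + 0.44)
Then Y → Y · (1 + 0.44)^5
     ≈ Y · 6.1917

Percentage change = ((1 + 0.44)^5 − 1) × 100% ≈ 519.2%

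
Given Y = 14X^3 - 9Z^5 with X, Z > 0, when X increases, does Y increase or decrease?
Y increases

Taking the partial derivative:
∂Y/∂X = 42X^2

∂Y/∂X = 42X^2 > 0 (assuming positive values)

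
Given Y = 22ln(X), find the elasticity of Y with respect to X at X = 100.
Elasticity = 1/ln(100) ≈ 0.2171

Elasticity = (dY/dX) · (X/Y)

dY/dX = 22/X
At X = 100: dY/dX = 11/50, Y = 22·ln(100)

Elasticity = (11/50) · (100 / (22·ln(100))) = 1/ln(100) ≈ 0.2171

Interpretation: for a small percentage change in X, the percentage change in Y is approximately 0.22 times as large.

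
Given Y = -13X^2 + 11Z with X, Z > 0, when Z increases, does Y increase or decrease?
Y increases

Taking the partial derivative:
∂Y/∂Z = 11

∂Y/∂Z = 11 > 0 (assuming positive values)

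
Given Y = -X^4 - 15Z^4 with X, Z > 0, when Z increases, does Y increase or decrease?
Y decreases

Taking the partial derivative:
∂Y/∂Z = -60Z^3

∂Y/∂Z = -60Z^3 < 0 (assuming positive values)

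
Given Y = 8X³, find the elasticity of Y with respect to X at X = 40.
Elasticity = 3

Elasticity = (dY/dX) · (X/Y)

dY/dX = 24·X²
At X = 40: dY/dX = 38400, Y = 512000

Elasticity = 38400 · (40 / 512000) = 3

Interpretation: for a small percentage change in X, the percentage change in Y is approximately 3.00 times as large.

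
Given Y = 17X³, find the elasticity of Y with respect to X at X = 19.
Elasticity = 3

Elasticity = (dY/dX) · (X/Y)

dY/dX = 51·X²
At X = 19: dY/dX = 18411, Y = 116603

Elasticity = 18411 · (19 / 116603) = 3

Interpretation: for a small percentage change in X, the percentage change in Y is approximately 3.00 times as large.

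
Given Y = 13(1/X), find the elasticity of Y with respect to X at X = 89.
Elasticity = -1

Elasticity = (dY/dX) · (X/Y)

dY/dX = -13/X²
At X = 89: dY/dX = -13/7921, Y = 13/89

Elasticity = (-13/7921) · (89 / (13/89)) = -1

Interpretation: for a small percentage change in X, the percentage change in Y is approximately -1.00 times as large.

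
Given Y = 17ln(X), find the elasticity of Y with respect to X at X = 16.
Elasticity = 1/ln(16) ≈ 0.3607

Elasticity = (dY/dX) · (X/Y)

dY/dX = 17/X
At X = 16: dY/dX = 17/16, Y = 17·ln(16)

Elasticity = (17/16) · (16 / (17·ln(16))) = 1/ln(16) ≈ 0.3607

Interpretation: for a small percentage change in X, the percentage change in Y is approximately 0.36 times as large.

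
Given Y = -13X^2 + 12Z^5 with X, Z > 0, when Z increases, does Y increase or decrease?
Y increases

Taking the partial derivative:
∂Y/∂Z = 60Z^4

∂Y/∂Z = 60Z^4 > 0 (assuming positive values)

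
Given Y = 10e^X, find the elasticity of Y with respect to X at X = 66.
Elasticity = 66

Elasticity = (dY/dX) · (X/Y)

dY/dX = 10·e^X
At X = 66: dY/dX = 10·e^66, Y = 10·e^66

Elasticity = (10·e^66) · (66 / (10·e^66)) = 66

Interpretation: for a small percentage change in X, the percentage change in Y is approximately 66.00 times as large.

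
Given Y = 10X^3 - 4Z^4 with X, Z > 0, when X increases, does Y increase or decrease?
Y increases

Taking the partial derivative:
∂Y/∂X = 30X^2

∂Y/∂X = 30X^2 > 0 (assuming positive values)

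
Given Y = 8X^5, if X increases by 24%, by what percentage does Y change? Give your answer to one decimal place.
193.2%

For Y = 8X^5:
If X → X(1 + 0.24)
Then Y → Y · (1 + 0.24)^5
     ≈ Y · 2.9316

Percentage change = ((1 + 0.24)^5 − 1) × 100% ≈ 193.2%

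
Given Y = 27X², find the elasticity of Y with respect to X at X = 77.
Elasticity = 2

Elasticity = (dY/dX) · (X/Y)

dY/dX = 54·X
At X = 77: dY/dX = 4158, Y = 160083

Elasticity = 4158 · (77 / 160083) = 2

Interpretation: for a small percentage change in X, the percentage change in Y is approximately 2.00 times as large.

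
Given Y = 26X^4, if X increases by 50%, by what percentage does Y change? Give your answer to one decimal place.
406.3%

For Y = 26X^4:
If X → X(1 + 0.5)
Then Y → Y · (1 + 0.5)^4
     = Y · 5.0625

Percentage change = ((1 + 0.5)^4 − 1) × 100% ≈ 406.3%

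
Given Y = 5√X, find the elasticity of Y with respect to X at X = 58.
Elasticity = 1/2

Elasticity = (dY/dX) · (X/Y)

dY/dX = 5/(2·√X)
At X = 58: dY/dX = 5·√58/116, Y = 5·√58

Elasticity = (5·√58/116) · (58 / (5·√58)) = 1/2

Interpretation: for a small percentage change in X, the percentage change in Y is approximately 0.50 times as large.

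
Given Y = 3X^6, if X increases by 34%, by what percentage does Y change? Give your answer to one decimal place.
478.9%

For Y = 3X^6:
If X → X(1 + 0.34)
Then Y → Y · (1 + 0.34)^6
     ≈ Y · 5.7893

Percentage change = ((1 + 0.34)^6 − 1) × 100% ≈ 478.9%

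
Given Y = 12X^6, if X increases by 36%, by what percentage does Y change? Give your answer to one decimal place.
532.8%

For Y = 12X^6:
If X → X(1 + 0.36)
Then Y → Y · (1 + 0.36)^6
     ≈ Y · 6.3275

Percentage change = ((1 + 0.36)^6 − 1) × 100% ≈ 532.8%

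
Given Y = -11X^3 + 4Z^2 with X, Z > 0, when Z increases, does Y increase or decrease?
Y increases

Taking the partial derivative:
∂Y/∂Z = 8Z

∂Y/∂Z = 8Z > 0 (assuming positive values)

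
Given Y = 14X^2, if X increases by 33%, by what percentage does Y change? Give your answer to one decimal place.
76.9%

For Y = 14X^2:
If X → X(1 + 0.33)
Then Y → Y · (1 + 0.33)^2
     = Y · 1.7689

Percentage change = ((1 + 0.33)^2 − 1) × 100% ≈ 76.9%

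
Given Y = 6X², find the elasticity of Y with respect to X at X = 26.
Elasticity = 2

Elasticity = (dY/dX) · (X/Y)

dY/dX = 12·X
At X = 26: dY/dX = 312, Y = 4056

Elasticity = 312 · (26 / 4056) = 2

Interpretation: for a small percentage change in X, the percentage change in Y is approximately 2.00 times as large.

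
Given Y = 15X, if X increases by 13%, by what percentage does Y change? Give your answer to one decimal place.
13.0%

For Y = 15X:
If X → X(1 + 0.13)
Then Y → Y · (1 + 0.13)^1
     = Y · 1.1300

Percentage change = ((1 + 0.13)^1 − 1) × 100% = 13.0%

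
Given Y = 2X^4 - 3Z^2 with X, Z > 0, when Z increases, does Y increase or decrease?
Y decreases

Taking the partial derivative:
∂Y/∂Z = -6Z

∂Y/∂Z = -6Z < 0 (assuming positive values)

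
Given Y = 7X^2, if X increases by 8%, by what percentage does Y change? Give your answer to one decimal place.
16.6%

For Y = 7X^2:
If X → X(1 + 0.08)
Then Y → Y · (1 + 0.08)^2
     = Y · 1.1664

Percentage change = ((1 + 0.08)^2 − 1) × 100% ≈ 16.6%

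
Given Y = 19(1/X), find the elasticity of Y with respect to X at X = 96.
Elasticity = -1

Elasticity = (dY/dX) · (X/Y)

dY/dX = -19/X²
At X = 96: dY/dX = -19/9216, Y = 19/96

Elasticity = (-19/9216) · (96 / (19/96)) = -1

Interpretation: for a small percentage change in X, the percentage change in Y is approximately -1.00 times as large.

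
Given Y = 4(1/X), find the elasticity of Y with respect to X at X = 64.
Elasticity = -1

Elasticity = (dY/dX) · (X/Y)

dY/dX = -4/X²
At X = 64: dY/dX = -1/1024, Y = 1/16

Elasticity = (-1/1024) · (64 / (1/16)) = -1

Interpretation: for a small percentage change in X, the percentage change in Y is approximately -1.00 times as large.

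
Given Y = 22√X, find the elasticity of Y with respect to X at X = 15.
Elasticity = 1/2

Elasticity = (dY/dX) · (X/Y)

dY/dX = 11/√X
At X = 15: dY/dX = 11·√15/15, Y = 22·√15

Elasticity = (11·√15/15) · (15 / (22·√15)) = 1/2

Interpretation: for a small percentage change in X, the percentage change in Y is approximately 0.50 times as large.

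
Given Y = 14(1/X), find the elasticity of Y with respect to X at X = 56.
Elasticity = -1

Elasticity = (dY/dX) · (X/Y)

dY/dX = -14/X²
At X = 56: dY/dX = -1/224, Y = 1/4

Elasticity = (-1/224) · (56 / (1/4)) = -1

Interpretation: for a small percentage change in X, the percentage change in Y is approximately -1.00 times as large.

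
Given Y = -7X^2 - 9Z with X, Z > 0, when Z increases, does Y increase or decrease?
Y decreases

Taking the partial derivative:
∂Y/∂Z = -9

∂Y/∂Z = -9 < 0 (assuming positive values)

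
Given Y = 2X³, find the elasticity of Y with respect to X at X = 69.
Elasticity = 3

Elasticity = (dY/dX) · (X/Y)

dY/dX = 6·X²
At X = 69: dY/dX = 28566, Y = 657018

Elasticity = 28566 · (69 / 657018) = 3

Interpretation: for a small percentage change in X, the percentage change in Y is approximately 3.00 times as large.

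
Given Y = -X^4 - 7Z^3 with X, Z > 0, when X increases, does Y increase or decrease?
Y decreases

Taking the partial derivative:
∂Y/∂X = -4X^3

∂Y/∂X = -4X^3 < 0 (assuming positive values)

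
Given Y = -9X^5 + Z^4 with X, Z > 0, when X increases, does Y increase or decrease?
Y decreases

Taking the partial derivative:
∂Y/∂X = -45X^4

∂Y/∂X = -45X^4 < 0 (assuming positive values)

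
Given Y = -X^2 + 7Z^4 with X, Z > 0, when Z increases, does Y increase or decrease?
Y increases

Taking the partial derivative:
∂Y/∂Z = 28Z^3

∂Y/∂Z = 28Z^3 > 0 (assuming positive values)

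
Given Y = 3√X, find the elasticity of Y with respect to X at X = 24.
Elasticity = 1/2

Elasticity = (dY/dX) · (X/Y)

dY/dX = 3/(2·√X)
At X = 24: dY/dX = √6/8, Y = 6·√6

Elasticity = (√6/8) · (24 / (6·√6)) = 1/2

Interpretation: for a small percentage change in X, the percentage change in Y is approximately 0.50 times as large.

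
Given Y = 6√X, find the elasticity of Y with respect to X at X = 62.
Elasticity = 1/2

Elasticity = (dY/dX) · (X/Y)

dY/dX = 3/√X
At X = 62: dY/dX = 3·√62/62, Y = 6·√62

Elasticity = (3·√62/62) · (62 / (6·√62)) = 1/2

Interpretation: for a small percentage change in X, the percentage change in Y is approximately 0.50 times as large.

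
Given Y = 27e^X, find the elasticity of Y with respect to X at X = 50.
Elasticity = 50

Elasticity = (dY/dX) · (X/Y)

dY/dX = 27·e^X
At X = 50: dY/dX = 27·e^50, Y = 27·e^50

Elasticity = (27·e^50) · (50 / (27·e^50)) = 50

Interpretation: for a small percentage change in X, the percentage change in Y is approximately 50.00 times as large.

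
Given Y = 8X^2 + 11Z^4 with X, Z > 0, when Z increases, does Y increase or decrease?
Y increases

Taking the partial derivative:
∂Y/∂Z = 44Z^3

∂Y/∂Z = 44Z^3 > 0 (assuming positive values)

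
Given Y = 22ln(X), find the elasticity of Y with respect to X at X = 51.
Elasticity = 1/ln(51) ≈ 0.2543

Elasticity = (dY/dX) · (X/Y)

dY/dX = 22/X
At X = 51: dY/dX = 22/51, Y = 22·ln(51)

Elasticity = (22/51) · (51 / (22·ln(51))) = 1/ln(51) ≈ 0.2543

Interpretation: for a small percentage change in X, the percentage change in Y is approximately 0.25 times as large.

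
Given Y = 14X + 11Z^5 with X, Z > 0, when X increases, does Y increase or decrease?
Y increases

Taking the partial derivative:
∂Y/∂X = 14

∂Y/∂X = 14 > 0 (assuming positive values)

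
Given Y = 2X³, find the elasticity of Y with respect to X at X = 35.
Elasticity = 3

Elasticity = (dY/dX) · (X/Y)

dY/dX = 6·X²
At X = 35: dY/dX = 7350, Y = 85750

Elasticity = 7350 · (35 / 85750) = 3

Interpretation: for a small percentage change in X, the percentage change in Y is approximately 3.00 times as large.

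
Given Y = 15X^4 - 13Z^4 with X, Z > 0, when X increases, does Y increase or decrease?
Y increases

Taking the partial derivative:
∂Y/∂X = 60X^3

∂Y/∂X = 60X^3 > 0 (assuming positive values)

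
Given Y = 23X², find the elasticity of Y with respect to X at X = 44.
Elasticity = 2

Elasticity = (dY/dX) · (X/Y)

dY/dX = 46·X
At X = 44: dY/dX = 2024, Y = 44528

Elasticity = 2024 · (44 / 44528) = 2

Interpretation: for a small percentage change in X, the percentage change in Y is approximately 2.00 times as large.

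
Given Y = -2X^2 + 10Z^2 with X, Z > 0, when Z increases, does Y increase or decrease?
Y increases

Taking the partial derivative:
∂Y/∂Z = 20Z

∂Y/∂Z = 20Z > 0 (assuming positive values)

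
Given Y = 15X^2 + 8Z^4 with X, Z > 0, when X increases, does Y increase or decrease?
Y increases

Taking the partial derivative:
∂Y/∂X = 30X

∂Y/∂X = 30X > 0 (assuming positive values)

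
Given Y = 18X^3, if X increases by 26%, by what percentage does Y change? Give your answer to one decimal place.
100.0%

For Y = 18X^3:
If X → X(1 + 0.26)
Then Y → Y · (1 + 0.26)^3
     ≈ Y · 2.0004

Percentage change = ((1 + 0.26)^3 − 1) × 100% ≈ 100.0%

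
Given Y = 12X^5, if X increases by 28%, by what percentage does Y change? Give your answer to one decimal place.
243.6%

For Y = 12X^5:
If X → X(1 + 0.28)
Then Y → Y · (1 + 0.28)^5
     ≈ Y · 3.4360

Percentage change = ((1 + 0.28)^5 − 1) × 100% ≈ 243.6%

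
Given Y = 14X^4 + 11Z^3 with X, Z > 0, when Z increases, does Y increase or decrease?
Y increases

Taking the partial derivative:
∂Y/∂Z = 33Z^2

∂Y/∂Z = 33Z^2 > 0 (assuming positive values)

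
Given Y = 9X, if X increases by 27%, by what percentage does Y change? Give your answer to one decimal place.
27.0%

For Y = 9X:
If X → X(1 + 0.27)
Then Y → Y · (1 + 0.27)^1
     = Y · 1.2700

Percentage change = ((1 + 0.27)^1 − 1) × 100% = 27.0%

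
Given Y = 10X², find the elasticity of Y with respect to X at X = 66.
Elasticity = 2

Elasticity = (dY/dX) · (X/Y)

dY/dX = 20·X
At X = 66: dY/dX = 1320, Y = 43560

Elasticity = 1320 · (66 / 43560) = 2

Interpretation: for a small percentage change in X, the percentage change in Y is approximately 2.00 times as large.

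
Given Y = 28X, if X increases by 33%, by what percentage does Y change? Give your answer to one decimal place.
33.0%

For Y = 28X:
If X → X(1 + 0.33)
Then Y → Y · (1 + 0.33)^1
     = Y · 1.3300

Percentage change = ((1 + 0.33)^1 − 1) × 100% = 33.0%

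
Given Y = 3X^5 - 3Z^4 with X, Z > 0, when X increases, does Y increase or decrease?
Y increases

Taking the partial derivative:
∂Y/∂X = 15X^4

∂Y/∂X = 15X^4 > 0 (assuming positive values)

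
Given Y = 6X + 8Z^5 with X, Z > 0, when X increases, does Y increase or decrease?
Y increases

Taking the partial derivative:
∂Y/∂X = 6

∂Y/∂X = 6 > 0 (assuming positive values)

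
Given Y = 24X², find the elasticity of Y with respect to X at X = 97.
Elasticity = 2

Elasticity = (dY/dX) · (X/Y)

dY/dX = 48·X
At X = 97: dY/dX = 4656, Y = 225816

Elasticity = 4656 · (97 / 225816) = 2

Interpretation: for a small percentage change in X, the percentage change in Y is approximately 2.00 times as large.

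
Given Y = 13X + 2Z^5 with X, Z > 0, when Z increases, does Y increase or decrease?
Y increases

Taking the partial derivative:
∂Y/∂Z = 10Z^4

∂Y/∂Z = 10Z^4 > 0 (assuming positive values)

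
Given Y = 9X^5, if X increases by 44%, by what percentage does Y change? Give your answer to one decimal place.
519.2%

For Y = 9X^5:
If X → X(1 + 0.44)
Then Y → Y · (1 + 0.44)^5
     ≈ Y · 6.1917

Percentage change = ((1 + 0.44)^5 − 1) × 100% ≈ 519.2%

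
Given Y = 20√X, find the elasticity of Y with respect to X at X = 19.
Elasticity = 1/2

Elasticity = (dY/dX) · (X/Y)

dY/dX = 10/√X
At X = 19: dY/dX = 10·√19/19, Y = 20·√19

Elasticity = (10·√19/19) · (19 / (20·√19)) = 1/2

Interpretation: for a small percentage change in X, the percentage change in Y is approximately 0.50 times as large.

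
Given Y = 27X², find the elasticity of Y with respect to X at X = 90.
Elasticity = 2

Elasticity = (dY/dX) · (X/Y)

dY/dX = 54·X
At X = 90: dY/dX = 4860, Y = 218700

Elasticity = 4860 · (90 / 218700) = 2

Interpretation: for a small percentage change in X, the percentage change in Y is approximately 2.00 times as large.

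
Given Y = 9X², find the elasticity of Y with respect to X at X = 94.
Elasticity = 2

Elasticity = (dY/dX) · (X/Y)

dY/dX = 18·X
At X = 94: dY/dX = 1692, Y = 79524

Elasticity = 1692 · (94 / 79524) = 2

Interpretation: for a small percentage change in X, the percentage change in Y is approximately 2.00 times as large.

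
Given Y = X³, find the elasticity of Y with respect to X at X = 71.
Elasticity = 3

Elasticity = (dY/dX) · (X/Y)

dY/dX = 3·X²
At X = 71: dY/dX = 15123, Y = 357911

Elasticity = 15123 · (71 / 357911) = 3

Interpretation: for a small percentage change in X, the percentage change in Y is approximately 3.00 times as large.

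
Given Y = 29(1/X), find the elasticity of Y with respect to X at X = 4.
Elasticity = -1

Elasticity = (dY/dX) · (X/Y)

dY/dX = -29/X²
At X = 4: dY/dX = -29/16, Y = 29/4

Elasticity = (-29/16) · (4 / (29/4)) = -1

Interpretation: for a small percentage change in X, the percentage change in Y is approximately -1.00 times as large.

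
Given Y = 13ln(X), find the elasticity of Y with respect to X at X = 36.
Elasticity = 1/ln(36) ≈ 0.2791

Elasticity = (dY/dX) · (X/Y)

dY/dX = 13/X
At X = 36: dY/dX = 13/36, Y = 13·ln(36)

Elasticity = (13/36) · (36 / (13·ln(36))) = 1/ln(36) ≈ 0.2791

Interpretation: for a small percentage change in X, the percentage change in Y is approximately 0.28 times as large.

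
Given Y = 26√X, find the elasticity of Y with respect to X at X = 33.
Elasticity = 1/2

Elasticity = (dY/dX) · (X/Y)

dY/dX = 13/√X
At X = 33: dY/dX = 13·√33/33, Y = 26·√33

Elasticity = (13·√33/33) · (33 / (26·√33)) = 1/2

Interpretation: for a small percentage change in X, the percentage change in Y is approximately 0.50 times as large.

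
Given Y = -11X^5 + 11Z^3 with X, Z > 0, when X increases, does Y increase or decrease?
Y decreases

Taking the partial derivative:
∂Y/∂X = -55X^4

∂Y/∂X = -55X^4 < 0 (assuming positive values)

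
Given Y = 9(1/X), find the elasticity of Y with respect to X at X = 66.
Elasticity = -1

Elasticity = (dY/dX) · (X/Y)

dY/dX = -9/X²
At X = 66: dY/dX = -1/484, Y = 3/22

Elasticity = (-1/484) · (66 / (3/22)) = -1

Interpretation: for a small percentage change in X, the percentage change in Y is approximately -1.00 times as large.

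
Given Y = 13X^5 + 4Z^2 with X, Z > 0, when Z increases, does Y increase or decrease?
Y increases

Taking the partial derivative:
∂Y/∂Z = 8Z

∂Y/∂Z = 8Z > 0 (assuming positive values)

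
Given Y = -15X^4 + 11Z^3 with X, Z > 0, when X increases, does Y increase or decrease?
Y decreases

Taking the partial derivative:
∂Y/∂X = -60X^3

∂Y/∂X = -60X^3 < 0 (assuming positive values)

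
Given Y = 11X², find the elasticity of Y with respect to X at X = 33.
Elasticity = 2

Elasticity = (dY/dX) · (X/Y)

dY/dX = 22·X
At X = 33: dY/dX = 726, Y = 11979

Elasticity = 726 · (33 / 11979) = 2

Interpretation: for a small percentage change in X, the percentage change in Y is approximately 2.00 times as large.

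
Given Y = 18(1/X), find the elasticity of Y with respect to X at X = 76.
Elasticity = -1

Elasticity = (dY/dX) · (X/Y)

dY/dX = -18/X²
At X = 76: dY/dX = -9/2888, Y = 9/38

Elasticity = (-9/2888) · (76 / (9/38)) = -1

Interpretation: for a small percentage change in X, the percentage change in Y is approximately -1.00 times as large.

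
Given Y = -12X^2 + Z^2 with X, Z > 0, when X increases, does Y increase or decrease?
Y decreases

Taking the partial derivative:
∂Y/∂X = -24X

∂Y/∂X = -24X < 0 (assuming positive values)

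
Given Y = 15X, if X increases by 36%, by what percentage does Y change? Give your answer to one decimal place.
36.0%

For Y = 15X:
If X → X(1 + 0.36)
Then Y → Y · (1 + 0.36)^1
     = Y · 1.3600

Percentage change = ((1 + 0.36)^1 − 1) × 100% = 36.0%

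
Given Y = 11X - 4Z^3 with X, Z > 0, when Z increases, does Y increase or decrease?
Y decreases

Taking the partial derivative:
∂Y/∂Z = -12Z^2

∂Y/∂Z = -12Z^2 < 0 (assuming positive values)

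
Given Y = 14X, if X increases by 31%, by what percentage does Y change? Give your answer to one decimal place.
31.0%

For Y = 14X:
If X → X(1 + 0.31)
Then Y → Y · (1 + 0.31)^1
     = Y · 1.3100

Percentage change = ((1 + 0.31)^1 − 1) × 100% = 31.0%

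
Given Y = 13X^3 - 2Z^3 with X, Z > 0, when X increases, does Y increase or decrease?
Y increases

Taking the partial derivative:
∂Y/∂X = 39X^2

∂Y/∂X = 39X^2 > 0 (assuming positive values)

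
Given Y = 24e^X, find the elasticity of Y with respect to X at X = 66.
Elasticity = 66

Elasticity = (dY/dX) · (X/Y)

dY/dX = 24·e^X
At X = 66: dY/dX = 24·e^66, Y = 24·e^66

Elasticity = (24·e^66) · (66 / (24·e^66)) = 66

Interpretation: for a small percentage change in X, the percentage change in Y is approximately 66.00 times as large.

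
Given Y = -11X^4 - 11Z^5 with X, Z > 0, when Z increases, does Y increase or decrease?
Y decreases

Taking the partial derivative:
∂Y/∂Z = -55Z^4

∂Y/∂Z = -55Z^4 < 0 (assuming positive values)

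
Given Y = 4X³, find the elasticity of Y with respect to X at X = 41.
Elasticity = 3

Elasticity = (dY/dX) · (X/Y)

dY/dX = 12·X²
At X = 41: dY/dX = 20172, Y = 275684

Elasticity = 20172 · (41 / 275684) = 3

Interpretation: for a small percentage change in X, the percentage change in Y is approximately 3.00 times as large.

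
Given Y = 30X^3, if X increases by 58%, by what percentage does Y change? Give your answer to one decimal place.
294.4%

For Y = 30X^3:
If X → X(1 + 0.58)
Then Y → Y · (1 + 0.58)^3
     ≈ Y · 3.9443

Percentage change = ((1 + 0.58)^3 − 1) × 100% ≈ 294.4%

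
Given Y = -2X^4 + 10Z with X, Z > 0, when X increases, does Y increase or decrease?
Y decreases

Taking the partial derivative:
∂Y/∂X = -8X^3

∂Y/∂X = -8X^3 < 0 (assuming positive values)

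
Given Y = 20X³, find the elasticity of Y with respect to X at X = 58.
Elasticity = 3

Elasticity = (dY/dX) · (X/Y)

dY/dX = 60·X²
At X = 58: dY/dX = 201840, Y = 3902240

Elasticity = 201840 · (58 / 3902240) = 3

Interpretation: for a small percentage change in X, the percentage change in Y is approximately 3.00 times as large.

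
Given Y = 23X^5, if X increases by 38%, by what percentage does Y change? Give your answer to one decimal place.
400.5%

For Y = 23X^5:
If X → X(1 + 0.38)
Then Y → Y · (1 + 0.38)^5
     ≈ Y · 5.0049

Percentage change = ((1 + 0.38)^5 − 1) × 100% ≈ 400.5%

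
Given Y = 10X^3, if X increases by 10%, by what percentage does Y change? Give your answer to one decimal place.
33.1%

For Y = 10X^3:
If X → X(1 + 0.1)
Then Y → Y · (1 + 0.1)^3
     = Y · 1.3310

Percentage change = ((1 + 0.1)^3 − 1) × 100% = 33.1%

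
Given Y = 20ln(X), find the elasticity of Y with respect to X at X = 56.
Elasticity = 1/ln(56) ≈ 0.2484

Elasticity = (dY/dX) · (X/Y)

dY/dX = 20/X
At X = 56: dY/dX = 5/14, Y = 20·ln(56)

Elasticity = (5/14) · (56 / (20·ln(56))) = 1/ln(56) ≈ 0.2484

Interpretation: for a small percentage change in X, the percentage change in Y is approximately 0.25 times as large.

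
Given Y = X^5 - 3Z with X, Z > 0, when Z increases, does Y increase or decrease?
Y decreases

Taking the partial derivative:
∂Y/∂Z = -3

∂Y/∂Z = -3 < 0 (assuming positive values)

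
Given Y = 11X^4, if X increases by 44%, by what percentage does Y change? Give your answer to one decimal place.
330.0%

For Y = 11X^4:
If X → X(1 + 0.44)
Then Y → Y · (1 + 0.44)^4
     ≈ Y · 4.2998

Percentage change = ((1 + 0.44)^4 − 1) × 100% ≈ 330.0%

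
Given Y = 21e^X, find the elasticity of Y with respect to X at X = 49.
Elasticity = 49

Elasticity = (dY/dX) · (X/Y)

dY/dX = 21·e^X
At X = 49: dY/dX = 21·e^49, Y = 21·e^49

Elasticity = (21·e^49) · (49 / (21·e^49)) = 49

Interpretation: for a small percentage change in X, the percentage change in Y is approximately 49.00 times as large.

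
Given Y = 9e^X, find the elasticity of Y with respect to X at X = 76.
Elasticity = 76

Elasticity = (dY/dX) · (X/Y)

dY/dX = 9·e^X
At X = 76: dY/dX = 9·e^76, Y = 9·e^76

Elasticity = (9·e^76) · (76 / (9·e^76)) = 76

Interpretation: for a small percentage change in X, the percentage change in Y is approximately 76.00 times as large.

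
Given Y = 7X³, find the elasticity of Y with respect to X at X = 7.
Elasticity = 3

Elasticity = (dY/dX) · (X/Y)

dY/dX = 21·X²
At X = 7: dY/dX = 1029, Y = 2401

Elasticity = 1029 · (7 / 2401) = 3

Interpretation: for a small percentage change in X, the percentage change in Y is approximately 3.00 times as large.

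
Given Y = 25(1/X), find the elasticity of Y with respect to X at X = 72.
Elasticity = -1

Elasticity = (dY/dX) · (X/Y)

dY/dX = -25/X²
At X = 72: dY/dX = -25/5184, Y = 25/72

Elasticity = (-25/5184) · (72 / (25/72)) = -1

Interpretation: for a small percentage change in X, the percentage change in Y is approximately -1.00 times as large.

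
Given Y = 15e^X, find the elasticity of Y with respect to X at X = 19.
Elasticity = 19

Elasticity = (dY/dX) · (X/Y)

dY/dX = 15·e^X
At X = 19: dY/dX = 15·e^19, Y = 15·e^19

Elasticity = (15·e^19) · (19 / (15·e^19)) = 19

Interpretation: for a small percentage change in X, the percentage change in Y is approximately 19.00 times as large.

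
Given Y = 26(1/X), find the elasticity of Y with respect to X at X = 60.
Elasticity = -1

Elasticity = (dY/dX) · (X/Y)

dY/dX = -26/X²
At X = 60: dY/dX = -13/1800, Y = 13/30

Elasticity = (-13/1800) · (60 / (13/30)) = -1

Interpretation: for a small percentage change in X, the percentage change in Y is approximately -1.00 times as large.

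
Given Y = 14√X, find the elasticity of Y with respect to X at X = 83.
Elasticity = 1/2

Elasticity = (dY/dX) · (X/Y)

dY/dX = 7/√X
At X = 83: dY/dX = 7·√83/83, Y = 14·√83

Elasticity = (7·√83/83) · (83 / (14·√83)) = 1/2

Interpretation: for a small percentage change in X, the percentage change in Y is approximately 0.50 times as large.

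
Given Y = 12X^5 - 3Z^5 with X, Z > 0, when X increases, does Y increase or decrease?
Y increases

Taking the partial derivative:
∂Y/∂X = 60X^4

∂Y/∂X = 60X^4 > 0 (assuming positive values)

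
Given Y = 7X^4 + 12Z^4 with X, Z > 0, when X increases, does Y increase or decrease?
Y increases

Taking the partial derivative:
∂Y/∂X = 28X^3

∂Y/∂X = 28X^3 > 0 (assuming positive values)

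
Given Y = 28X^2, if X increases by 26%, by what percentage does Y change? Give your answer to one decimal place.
58.8%

For Y = 28X^2:
If X → X(1 + 0.26)
Then Y → Y · (1 + 0.26)^2
     = Y · 1.5876

Percentage change = ((1 + 0.26)^2 − 1) × 100% ≈ 58.8%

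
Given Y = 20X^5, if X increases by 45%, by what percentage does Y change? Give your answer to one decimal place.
541.0%

For Y = 20X^5:
If X → X(1 + 0.45)
Then Y → Y · (1 + 0.45)^5
     ≈ Y · 6.4097

Percentage change = ((1 + 0.45)^5 − 1) × 100% ≈ 541.0%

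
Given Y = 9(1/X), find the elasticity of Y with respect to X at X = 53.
Elasticity = -1

Elasticity = (dY/dX) · (X/Y)

dY/dX = -9/X²
At X = 53: dY/dX = -9/2809, Y = 9/53

Elasticity = (-9/2809) · (53 / (9/53)) = -1

Interpretation: for a small percentage change in X, the percentage change in Y is approximately -1.00 times as large.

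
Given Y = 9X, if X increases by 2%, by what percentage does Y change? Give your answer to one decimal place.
2.0%

For Y = 9X:
If X → X(1 + 0.02)
Then Y → Y · (1 + 0.02)^1
     = Y · 1.0200

Percentage change = ((1 + 0.02)^1 − 1) × 100% = 2.0%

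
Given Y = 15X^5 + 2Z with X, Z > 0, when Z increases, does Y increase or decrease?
Y increases

Taking the partial derivative:
∂Y/∂Z = 2

∂Y/∂Z = 2 > 0 (assuming positive values)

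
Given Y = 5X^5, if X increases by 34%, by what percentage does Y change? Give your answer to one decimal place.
332.0%

For Y = 5X^5:
If X → X(1 + 0.34)
Then Y → Y · (1 + 0.34)^5
     ≈ Y · 4.3204

Percentage change = ((1 + 0.34)^5 − 1) × 100% ≈ 332.0%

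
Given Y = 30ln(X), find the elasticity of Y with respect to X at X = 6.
Elasticity = 1/ln(6) ≈ 0.5581

Elasticity = (dY/dX) · (X/Y)

dY/dX = 30/X
At X = 6: dY/dX = 5, Y = 30·ln(6)

Elasticity = 5 · (6 / (30·ln(6))) = 1/ln(6) ≈ 0.5581

Interpretation: for a small percentage change in X, the percentage change in Y is approximately 0.56 times as large.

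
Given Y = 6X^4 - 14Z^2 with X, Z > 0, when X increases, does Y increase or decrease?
Y increases

Taking the partial derivative:
∂Y/∂X = 24X^3

∂Y/∂X = 24X^3 > 0 (assuming positive values)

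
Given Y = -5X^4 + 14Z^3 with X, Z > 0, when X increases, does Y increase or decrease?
Y decreases

Taking the partial derivative:
∂Y/∂X = -20X^3

∂Y/∂X = -20X^3 < 0 (assuming positive values)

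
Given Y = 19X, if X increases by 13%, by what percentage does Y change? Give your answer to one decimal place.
13.0%

For Y = 19X:
If X → X(1 + 0.13)
Then Y → Y · (1 + 0.13)^1
     = Y · 1.1300

Percentage change = ((1 + 0.13)^1 − 1) × 100% = 13.0%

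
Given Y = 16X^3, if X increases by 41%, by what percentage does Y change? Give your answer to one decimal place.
180.3%

For Y = 16X^3:
If X → X(1 + 0.41)
Then Y → Y · (1 + 0.41)^3
     ≈ Y · 2.8032

Percentage change = ((1 + 0.41)^3 − 1) × 100% ≈ 180.3%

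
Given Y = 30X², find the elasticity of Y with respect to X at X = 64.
Elasticity = 2

Elasticity = (dY/dX) · (X/Y)

dY/dX = 60·X
At X = 64: dY/dX = 3840, Y = 122880

Elasticity = 3840 · (64 / 122880) = 2

Interpretation: for a small percentage change in X, the percentage change in Y is approximately 2.00 times as large.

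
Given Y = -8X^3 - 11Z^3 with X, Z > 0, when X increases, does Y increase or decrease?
Y decreases

Taking the partial derivative:
∂Y/∂X = -24X^2

∂Y/∂X = -24X^2 < 0 (assuming positive values)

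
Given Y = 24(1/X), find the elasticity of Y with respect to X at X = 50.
Elasticity = -1

Elasticity = (dY/dX) · (X/Y)

dY/dX = -24/X²
At X = 50: dY/dX = -6/625, Y = 12/25

Elasticity = (-6/625) · (50 / (12/25)) = -1

Interpretation: for a small percentage change in X, the percentage change in Y is approximately -1.00 times as large.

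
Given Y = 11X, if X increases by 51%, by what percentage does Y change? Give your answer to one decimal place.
51.0%

For Y = 11X:
If X → X(1 + 0.51)
Then Y → Y · (1 + 0.51)^1
     = Y · 1.5100

Percentage change = ((1 + 0.51)^1 − 1) × 100% = 51.0%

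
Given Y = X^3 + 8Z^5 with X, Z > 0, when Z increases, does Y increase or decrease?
Y increases

Taking the partial derivative:
∂Y/∂Z = 40Z^4

∂Y/∂Z = 40Z^4 > 0 (assuming positive values)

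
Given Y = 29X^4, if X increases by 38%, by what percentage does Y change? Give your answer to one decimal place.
262.7%

For Y = 29X^4:
If X → X(1 + 0.38)
Then Y → Y · (1 + 0.38)^4
     ≈ Y · 3.6267

Percentage change = ((1 + 0.38)^4 − 1) × 100% ≈ 262.7%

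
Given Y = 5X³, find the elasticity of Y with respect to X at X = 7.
Elasticity = 3

Elasticity = (dY/dX) · (X/Y)

dY/dX = 15·X²
At X = 7: dY/dX = 735, Y = 1715

Elasticity = 735 · (7 / 1715) = 3

Interpretation: for a small percentage change in X, the percentage change in Y is approximately 3.00 times as large.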